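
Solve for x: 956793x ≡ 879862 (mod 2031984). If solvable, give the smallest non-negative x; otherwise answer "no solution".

gcd(956793, 2031984):
2031984 = 2×956793 + 118398
956793 = 8×118398 + 9609
118398 = 12×9609 + 3090
9609 = 3×3090 + 339
3090 = 9×339 + 39
339 = 8×39 + 27
39 = 1×27 + 12
27 = 2×12 + 3
12 = 4×3 + 0
gcd = 3, but 3 ∤ 879862, so the congruence has no solution.

no solution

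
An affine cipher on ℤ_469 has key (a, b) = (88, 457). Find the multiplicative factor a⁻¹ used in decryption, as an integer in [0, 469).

Apply the Euclidean algorithm to 469 and 88:
469 = 5*88 + 29
88 = 3*29 + 1
29 = 29*1 + 0
gcd = 1, so the inverse exists. Back-substitute:
1 = 88 − 3·29
1 = −3·469 + 16·88
So 88·16 ≡ 1 (mod 469).

16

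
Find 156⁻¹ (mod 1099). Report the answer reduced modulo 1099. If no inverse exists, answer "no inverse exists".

Apply the Euclidean algorithm to 1099 and 156:
1099 = 7×156 + 7
156 = 22×7 + 2
7 = 3×2 + 1
2 = 2×1 + 0
The gcd is 1. Working backward:
1 = 7 − 3·2
1 = −3·156 + 67·7
1 = 67·1099 − 472·156
Hence 156⁻¹ ≡ -472 ≡ 627 (mod 1099).

627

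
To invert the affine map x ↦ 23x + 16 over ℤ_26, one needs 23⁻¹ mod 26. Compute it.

17

Apply the Euclidean algorithm to 26 and 23:
26 = 1×23 + 3
23 = 7×3 + 2
3 = 1×2 + 1
2 = 2×1 + 0
The gcd is 1. Working backward:
1 = 3 − 2
1 = −23 + 8·3
1 = 8·26 − 9·23
Hence 23⁻¹ ≡ -9 ≡ 17 (mod 26).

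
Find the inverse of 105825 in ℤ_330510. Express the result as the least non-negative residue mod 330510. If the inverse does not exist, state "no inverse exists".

no inverse exists

Euclidean algorithm on 330510, 105825:
330510 = 3*105825 + 13035
105825 = 8*13035 + 1545
13035 = 8*1545 + 675
1545 = 2*675 + 195
675 = 3*195 + 90
195 = 2*90 + 15
90 = 6*15 + 0
The gcd is 15, not 1, hence no inverse exists.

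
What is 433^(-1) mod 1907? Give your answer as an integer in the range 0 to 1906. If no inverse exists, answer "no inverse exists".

gcd(1907, 433) by repeated division:
1907 = 4·433 + 175
433 = 2·175 + 83
175 = 2·83 + 9
83 = 9·9 + 2
9 = 4·2 + 1
2 = 2·1 + 0
The gcd is 1. Working backward:
1 = 9 − 4·2
1 = −4·83 + 37·9
1 = 37·175 − 78·83
1 = −78·433 + 193·175
1 = 193·1907 − 850·433
So 433·(-850) ≡ 1 (mod 1907), and -850 ≡ 1057 (mod 1907).

1057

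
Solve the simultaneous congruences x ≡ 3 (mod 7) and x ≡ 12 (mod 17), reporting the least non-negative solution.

80

Write x = 3 + 7·k. Then 7·k ≡ 12 − 3 ≡ 9 (mod 17).
Need 7⁻¹ mod 17. Extended Euclid on (17, 7):
17 = 2×7 + 3
7 = 2×3 + 1
3 = 3×1 + 0
Back-substitute:
1 = 7 − 2·3
1 = −2·17 + 5·7
7⁻¹ ≡ 5 (mod 17), so k ≡ 5·9 ≡ 11 (mod 17).
x = 3 + 7·11 = 80.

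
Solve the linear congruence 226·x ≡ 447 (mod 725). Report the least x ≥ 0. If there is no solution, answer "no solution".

172

First find gcd(226, 725):
725 = 3·226 + 47
226 = 4·47 + 38
47 = 1·38 + 9
38 = 4·9 + 2
9 = 4·2 + 1
2 = 2·1 + 0
gcd = 1, so a unique solution mod 725 exists.
Back-substitute for the Bézout coefficients:
1 = 9 − 4·2
1 = −4·38 + 17·9
1 = 17·47 − 21·38
1 = −21·226 + 101·47
1 = 101·725 − 324·226
So 226·(-324) ≡ 1 (mod 725), giving 226⁻¹ ≡ 401.
x ≡ 226⁻¹·447 ≡ 401·447 ≡ 172 (mod 725).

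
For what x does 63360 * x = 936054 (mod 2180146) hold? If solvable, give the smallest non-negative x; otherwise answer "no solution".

First find gcd(63360, 2180146):
2180146 = 34*63360 + 25906
63360 = 2*25906 + 11548
25906 = 2*11548 + 2810
11548 = 4*2810 + 308
2810 = 9*308 + 38
308 = 8*38 + 4
38 = 9*4 + 2
4 = 2*2 + 0
gcd = 2 and 2 | 936054, so solutions exist. Divide through by 2: 31680x ≡ 468027 (mod 1090073).
Now find 31680⁻¹ mod 1090073:
1090073 = 34·31680 + 12953
31680 = 2·12953 + 5774
12953 = 2·5774 + 1405
5774 = 4·1405 + 154
1405 = 9·154 + 19
154 = 8·19 + 2
19 = 9·2 + 1
2 = 2·1 + 0
Back-substitute:
1 = 19 − 9·2
1 = −9·154 + 73·19
1 = 73·1405 − 666·154
1 = −666·5774 + 2737·1405
1 = 2737·12953 − 6140·5774
1 = −6140·31680 + 15017·12953
1 = 15017·1090073 − 516718·31680
So 31680·(-516718) ≡ 1 (mod 1090073), i.e. 31680⁻¹ ≡ 573355.
Then x ≡ 573355·468027 ≡ 170029 (mod 1090073); the smallest non-negative solution is x = 170029.

170029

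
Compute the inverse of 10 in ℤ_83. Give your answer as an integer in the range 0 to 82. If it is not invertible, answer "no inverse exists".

Run Euclid on (83, 10):
83 = 8*10 + 3
10 = 3*3 + 1
3 = 3*1 + 0
The gcd is 1. Working backward:
1 = 10 − 3·3
1 = −3·83 + 25·10
So 10·25 ≡ 1 (mod 83).

25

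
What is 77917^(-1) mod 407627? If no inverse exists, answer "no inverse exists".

117417

Extended Euclidean algorithm:
407627 = 5×77917 + 18042
77917 = 4×18042 + 5749
18042 = 3×5749 + 795
5749 = 7×795 + 184
795 = 4×184 + 59
184 = 3×59 + 7
59 = 8×7 + 3
7 = 2×3 + 1
3 = 3×1 + 0
gcd = 1, so the inverse exists. Back-substitute:
1 = 7 − 2·3
1 = −2·59 + 17·7
1 = 17·184 − 53·59
1 = −53·795 + 229·184
1 = 229·5749 − 1656·795
1 = −1656·18042 + 5197·5749
1 = 5197·77917 − 22444·18042
1 = −22444·407627 + 117417·77917
So 77917·117417 ≡ 1 (mod 407627).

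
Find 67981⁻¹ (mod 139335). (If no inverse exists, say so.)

Extended Euclidean algorithm:
139335 = 2*67981 + 3373
67981 = 20*3373 + 521
3373 = 6*521 + 247
521 = 2*247 + 27
247 = 9*27 + 4
27 = 6*4 + 3
4 = 1*3 + 1
3 = 3*1 + 0
gcd = 1, so the inverse exists. Back-substitute:
1 = 4 − 3
1 = −27 + 7·4
1 = 7·247 − 64·27
1 = −64·521 + 135·247
1 = 135·3373 − 874·521
1 = −874·67981 + 17615·3373
1 = 17615·139335 − 36104·67981
Hence 67981⁻¹ ≡ -36104 ≡ 103231 (mod 139335).

103231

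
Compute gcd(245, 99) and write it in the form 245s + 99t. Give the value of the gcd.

Euclidean algorithm:
245 = 2×99 + 47
99 = 2×47 + 5
47 = 9×5 + 2
5 = 2×2 + 1
2 = 2×1 + 0
gcd(245, 99) = 1.
Express as a combination:
1 = 5 − 2·2
1 = −2·47 + 19·5
1 = 19·99 − 40·47
1 = −40·245 + 99·99
So 1 = (-40)·245 + (99)·99.

1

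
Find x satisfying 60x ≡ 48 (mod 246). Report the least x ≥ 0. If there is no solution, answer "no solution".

9

First find gcd(60, 246):
246 = 4·60 + 6
60 = 10·6 + 0
gcd = 6 and 6 | 48, so solutions exist. Divide through by 6: 10x ≡ 8 (mod 41).
Now find 10⁻¹ mod 41:
41 = 4*10 + 1
10 = 10*1 + 0
Back-substitute:
1 = 41 − 4·10
So 10·(-4) ≡ 1 (mod 41), i.e. 10⁻¹ ≡ 37.
Then x ≡ 37·8 ≡ 9 (mod 41); the smallest non-negative solution is x = 9.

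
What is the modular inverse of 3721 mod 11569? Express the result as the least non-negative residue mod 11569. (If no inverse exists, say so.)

Extended Euclidean algorithm:
11569 = 3×3721 + 406
3721 = 9×406 + 67
406 = 6×67 + 4
67 = 16×4 + 3
4 = 1×3 + 1
3 = 3×1 + 0
Since gcd(3721, 11569) = 1, back-substitute to write 1 as a combination:
1 = 4 − 3
1 = −67 + 17·4
1 = 17·406 − 103·67
1 = −103·3721 + 944·406
1 = 944·11569 − 2935·3721
So 3721·(-2935) ≡ 1 (mod 11569), and -2935 ≡ 8634 (mod 11569).

8634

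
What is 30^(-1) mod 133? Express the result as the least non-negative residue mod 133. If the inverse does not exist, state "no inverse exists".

102

Run Euclid on (133, 30):
133 = 4×30 + 13
30 = 2×13 + 4
13 = 3×4 + 1
4 = 4×1 + 0
gcd = 1, so the inverse exists. Back-substitute:
1 = 13 − 3·4
1 = −3·30 + 7·13
1 = 7·133 − 31·30
So 30·(-31) ≡ 1 (mod 133), and -31 ≡ 102 (mod 133).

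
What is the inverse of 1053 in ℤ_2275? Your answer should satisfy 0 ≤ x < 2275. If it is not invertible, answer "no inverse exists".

Compute gcd(1053, 2275):
2275 = 2·1053 + 169
1053 = 6·169 + 39
169 = 4·39 + 13
39 = 3·13 + 0
Since gcd = 13 > 1, 1053 is not a unit mod 2275.

no inverse exists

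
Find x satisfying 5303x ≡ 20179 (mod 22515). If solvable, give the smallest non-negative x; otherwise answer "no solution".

16388

First find gcd(5303, 22515):
22515 = 4·5303 + 1303
5303 = 4·1303 + 91
1303 = 14·91 + 29
91 = 3·29 + 4
29 = 7·4 + 1
4 = 4·1 + 0
gcd = 1, so a unique solution mod 22515 exists.
Back-substitute for the Bézout coefficients:
1 = 29 − 7·4
1 = −7·91 + 22·29
1 = 22·1303 − 315·91
1 = −315·5303 + 1282·1303
1 = 1282·22515 − 5443·5303
So 5303·(-5443) ≡ 1 (mod 22515), giving 5303⁻¹ ≡ 17072.
x ≡ 5303⁻¹·20179 ≡ 17072·20179 ≡ 16388 (mod 22515).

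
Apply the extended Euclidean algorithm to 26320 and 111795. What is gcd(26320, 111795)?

5

Repeated division:
111795 = 4×26320 + 6515
26320 = 4×6515 + 260
6515 = 25×260 + 15
260 = 17×15 + 5
15 = 3×5 + 0
gcd(26320, 111795) = 5.
Back-substituting:
5 = 260 − 17·15
5 = −17·6515 + 426·260
5 = 426·26320 − 1721·6515
5 = −1721·111795 + 7310·26320
So 5 = (-1721)·111795 + (7310)·26320.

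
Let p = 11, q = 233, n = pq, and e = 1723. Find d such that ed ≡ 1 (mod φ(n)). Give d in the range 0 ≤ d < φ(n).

307

φ(n) = (p−1)(q−1) = 10·232 = 2320.
Need d with 1723·d ≡ 1 (mod 2320). Apply the extended Euclidean algorithm:
2320 = 1·1723 + 597
1723 = 2·597 + 529
597 = 1·529 + 68
529 = 7·68 + 53
68 = 1·53 + 15
53 = 3·15 + 8
15 = 1·8 + 7
8 = 1·7 + 1
7 = 7·1 + 0
Back-substitute:
1 = 8 − 7
1 = −15 + 2·8
1 = 2·53 − 7·15
1 = −7·68 + 9·53
1 = 9·529 − 70·68
1 = −70·597 + 79·529
1 = 79·1723 − 228·597
1 = −228·2320 + 307·1723
So 1723·307 ≡ 1 (mod 2320), hence d = 307.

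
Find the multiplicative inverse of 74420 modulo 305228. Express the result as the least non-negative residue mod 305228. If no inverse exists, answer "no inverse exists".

Compute gcd(74420, 305228):
305228 = 4*74420 + 7548
74420 = 9*7548 + 6488
7548 = 1*6488 + 1060
6488 = 6*1060 + 128
1060 = 8*128 + 36
128 = 3*36 + 20
36 = 1*20 + 16
20 = 1*16 + 4
16 = 4*4 + 0
Since gcd = 4 > 1, 74420 is not a unit mod 305228.

no inverse exists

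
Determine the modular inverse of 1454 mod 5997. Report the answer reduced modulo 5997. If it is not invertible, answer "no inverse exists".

5003

Run Euclid on (5997, 1454):
5997 = 4×1454 + 181
1454 = 8×181 + 6
181 = 30×6 + 1
6 = 6×1 + 0
gcd = 1, so the inverse exists. Back-substitute:
1 = 181 − 30·6
1 = −30·1454 + 241·181
1 = 241·5997 − 994·1454
Thus 1454·(-994) ≡ 1 (mod 5997); reducing, -994 mod 5997 = 5003.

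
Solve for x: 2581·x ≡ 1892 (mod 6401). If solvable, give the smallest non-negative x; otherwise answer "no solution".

3572

First find gcd(2581, 6401):
6401 = 2*2581 + 1239
2581 = 2*1239 + 103
1239 = 12*103 + 3
103 = 34*3 + 1
3 = 3*1 + 0
gcd = 1, so a unique solution mod 6401 exists.
Back-substitute for the Bézout coefficients:
1 = 103 − 34·3
1 = −34·1239 + 409·103
1 = 409·2581 − 852·1239
1 = −852·6401 + 2113·2581
So 2581·(2113) ≡ 1 (mod 6401), giving 2581⁻¹ ≡ 2113.
x ≡ 2581⁻¹·1892 ≡ 2113·1892 ≡ 3572 (mod 6401).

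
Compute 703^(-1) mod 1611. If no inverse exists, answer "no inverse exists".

55

Extended Euclidean algorithm:
1611 = 2×703 + 205
703 = 3×205 + 88
205 = 2×88 + 29
88 = 3×29 + 1
29 = 29×1 + 0
gcd = 1, so the inverse exists. Back-substitute:
1 = 88 − 3·29
1 = −3·205 + 7·88
1 = 7·703 − 24·205
1 = −24·1611 + 55·703
So 703·55 ≡ 1 (mod 1611).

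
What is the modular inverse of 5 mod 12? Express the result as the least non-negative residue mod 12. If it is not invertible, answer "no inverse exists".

5

Apply the Euclidean algorithm to 12 and 5:
12 = 2·5 + 2
5 = 2·2 + 1
2 = 2·1 + 0
The gcd is 1. Working backward:
1 = 5 − 2·2
1 = −2·12 + 5·5
So 5·5 ≡ 1 (mod 12).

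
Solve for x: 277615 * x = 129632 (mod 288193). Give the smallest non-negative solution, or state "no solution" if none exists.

159096

First find gcd(277615, 288193):
288193 = 1×277615 + 10578
277615 = 26×10578 + 2587
10578 = 4×2587 + 230
2587 = 11×230 + 57
230 = 4×57 + 2
57 = 28×2 + 1
2 = 2×1 + 0
gcd = 1, so a unique solution mod 288193 exists.
Back-substitute for the Bézout coefficients:
1 = 57 − 28·2
1 = −28·230 + 113·57
1 = 113·2587 − 1271·230
1 = −1271·10578 + 5197·2587
1 = 5197·277615 − 136393·10578
1 = −136393·288193 + 141590·277615
So 277615·(141590) ≡ 1 (mod 288193), giving 277615⁻¹ ≡ 141590.
x ≡ 277615⁻¹·129632 ≡ 141590·129632 ≡ 159096 (mod 288193).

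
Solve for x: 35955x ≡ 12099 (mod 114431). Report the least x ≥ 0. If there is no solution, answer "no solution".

First find gcd(35955, 114431):
114431 = 3·35955 + 6566
35955 = 5·6566 + 3125
6566 = 2·3125 + 316
3125 = 9·316 + 281
316 = 1·281 + 35
281 = 8·35 + 1
35 = 35·1 + 0
gcd = 1, so a unique solution mod 114431 exists.
Back-substitute for the Bézout coefficients:
1 = 281 − 8·35
1 = −8·316 + 9·281
1 = 9·3125 − 89·316
1 = −89·6566 + 187·3125
1 = 187·35955 − 1024·6566
1 = −1024·114431 + 3259·35955
So 35955·(3259) ≡ 1 (mod 114431), giving 35955⁻¹ ≡ 3259.
x ≡ 35955⁻¹·12099 ≡ 3259·12099 ≡ 66377 (mod 114431).

66377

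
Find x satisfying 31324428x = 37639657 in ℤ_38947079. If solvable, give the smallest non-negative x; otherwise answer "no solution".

32694512

First find gcd(31324428, 38947079):
38947079 = 1*31324428 + 7622651
31324428 = 4*7622651 + 833824
7622651 = 9*833824 + 118235
833824 = 7*118235 + 6179
118235 = 19*6179 + 834
6179 = 7*834 + 341
834 = 2*341 + 152
341 = 2*152 + 37
152 = 4*37 + 4
37 = 9*4 + 1
4 = 4*1 + 0
gcd = 1, so a unique solution mod 38947079 exists.
Back-substitute for the Bézout coefficients:
1 = 37 − 9·4
1 = −9·152 + 37·37
1 = 37·341 − 83·152
1 = −83·834 + 203·341
1 = 203·6179 − 1504·834
1 = −1504·118235 + 28779·6179
1 = 28779·833824 − 202957·118235
1 = −202957·7622651 + 1855392·833824
1 = 1855392·31324428 − 7624525·7622651
1 = −7624525·38947079 + 9479917·31324428
So 31324428·(9479917) ≡ 1 (mod 38947079), giving 31324428⁻¹ ≡ 9479917.
x ≡ 31324428⁻¹·37639657 ≡ 9479917·37639657 ≡ 32694512 (mod 38947079).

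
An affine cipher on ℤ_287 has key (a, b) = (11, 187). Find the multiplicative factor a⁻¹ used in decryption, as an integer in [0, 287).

261

Run Euclid on (287, 11):
287 = 26·11 + 1
11 = 11·1 + 0
Since gcd(11, 287) = 1, back-substitute to write 1 as a combination:
1 = 287 − 26·11
Hence 11⁻¹ ≡ -26 ≡ 261 (mod 287).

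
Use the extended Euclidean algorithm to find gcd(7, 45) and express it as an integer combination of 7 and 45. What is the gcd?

Apply Euclid's algorithm to 45 and 7:
45 = 6*7 + 3
7 = 2*3 + 1
3 = 3*1 + 0
gcd(7, 45) = 1.
Back-substituting:
1 = 7 − 2·3
1 = −2·45 + 13·7
So 1 = (-2)·45 + (13)·7.

1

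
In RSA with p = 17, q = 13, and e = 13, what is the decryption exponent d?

133

φ(n) = (p−1)(q−1) = 16·12 = 192.
Need d with 13·d ≡ 1 (mod 192). Apply the extended Euclidean algorithm:
192 = 14×13 + 10
13 = 1×10 + 3
10 = 3×3 + 1
3 = 3×1 + 0
Back-substitute:
1 = 10 − 3·3
1 = −3·13 + 4·10
1 = 4·192 − 59·13
So 13·(-59) ≡ 1 (mod 192), hence d ≡ -59 ≡ 133 (mod 192).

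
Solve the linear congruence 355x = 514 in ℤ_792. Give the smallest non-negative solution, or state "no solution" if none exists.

142

First find gcd(355, 792):
792 = 2×355 + 82
355 = 4×82 + 27
82 = 3×27 + 1
27 = 27×1 + 0
gcd = 1, so a unique solution mod 792 exists.
Back-substitute for the Bézout coefficients:
1 = 82 − 3·27
1 = −3·355 + 13·82
1 = 13·792 − 29·355
So 355·(-29) ≡ 1 (mod 792), giving 355⁻¹ ≡ 763.
x ≡ 355⁻¹·514 ≡ 763·514 ≡ 142 (mod 792).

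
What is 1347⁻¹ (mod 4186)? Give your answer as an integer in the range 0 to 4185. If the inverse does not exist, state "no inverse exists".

Extended Euclidean algorithm:
4186 = 3*1347 + 145
1347 = 9*145 + 42
145 = 3*42 + 19
42 = 2*19 + 4
19 = 4*4 + 3
4 = 1*3 + 1
3 = 3*1 + 0
The gcd is 1. Working backward:
1 = 4 − 3
1 = −19 + 5·4
1 = 5·42 − 11·19
1 = −11·145 + 38·42
1 = 38·1347 − 353·145
1 = −353·4186 + 1097·1347
So 1347·1097 ≡ 1 (mod 4186).

1097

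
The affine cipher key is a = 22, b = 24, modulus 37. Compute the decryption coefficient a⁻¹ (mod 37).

Run Euclid on (37, 22):
37 = 1·22 + 15
22 = 1·15 + 7
15 = 2·7 + 1
7 = 7·1 + 0
gcd = 1, so the inverse exists. Back-substitute:
1 = 15 − 2·7
1 = −2·22 + 3·15
1 = 3·37 − 5·22
So 22·(-5) ≡ 1 (mod 37), and -5 ≡ 32 (mod 37).

32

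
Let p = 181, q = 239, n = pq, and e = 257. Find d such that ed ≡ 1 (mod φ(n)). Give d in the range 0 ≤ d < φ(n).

40673

φ(n) = (p−1)(q−1) = 180·238 = 42840.
Need d with 257·d ≡ 1 (mod 42840). Apply the extended Euclidean algorithm:
42840 = 166*257 + 178
257 = 1*178 + 79
178 = 2*79 + 20
79 = 3*20 + 19
20 = 1*19 + 1
19 = 19*1 + 0
Back-substitute:
1 = 20 − 19
1 = −79 + 4·20
1 = 4·178 − 9·79
1 = −9·257 + 13·178
1 = 13·42840 − 2167·257
So 257·(-2167) ≡ 1 (mod 42840), hence d ≡ -2167 ≡ 40673 (mod 42840).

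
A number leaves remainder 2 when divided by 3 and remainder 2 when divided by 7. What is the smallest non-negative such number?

2

Write x = 2 + 3·k. Then 3·k ≡ 2 − 2 ≡ 0 (mod 7).
Need 3⁻¹ mod 7. Extended Euclid on (7, 3):
7 = 2×3 + 1
3 = 3×1 + 0
Back-substitute:
1 = 7 − 2·3
3⁻¹ ≡ 5 (mod 7), so k ≡ 5·0 ≡ 0 (mod 7).
x = 2 + 3·0 = 2.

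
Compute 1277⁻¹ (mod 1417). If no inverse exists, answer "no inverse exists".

Run Euclid on (1417, 1277):
1417 = 1·1277 + 140
1277 = 9·140 + 17
140 = 8·17 + 4
17 = 4·4 + 1
4 = 4·1 + 0
gcd = 1, so the inverse exists. Back-substitute:
1 = 17 − 4·4
1 = −4·140 + 33·17
1 = 33·1277 − 301·140
1 = −301·1417 + 334·1277
So 1277·334 ≡ 1 (mod 1417).

334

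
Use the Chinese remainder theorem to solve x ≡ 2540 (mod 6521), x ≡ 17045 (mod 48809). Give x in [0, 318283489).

50827214

Write x = 2540 + 6521·k. Then 6521·k ≡ 17045 − 2540 ≡ 14505 (mod 48809).
Need 6521⁻¹ mod 48809. Extended Euclid on (48809, 6521):
48809 = 7×6521 + 3162
6521 = 2×3162 + 197
3162 = 16×197 + 10
197 = 19×10 + 7
10 = 1×7 + 3
7 = 2×3 + 1
3 = 3×1 + 0
Back-substitute:
1 = 7 − 2·3
1 = −2·10 + 3·7
1 = 3·197 − 59·10
1 = −59·3162 + 947·197
1 = 947·6521 − 1953·3162
1 = −1953·48809 + 14618·6521
6521⁻¹ ≡ 14618 (mod 48809), so k ≡ 14618·14505 ≡ 7794 (mod 48809).
x = 2540 + 6521·7794 = 50827214.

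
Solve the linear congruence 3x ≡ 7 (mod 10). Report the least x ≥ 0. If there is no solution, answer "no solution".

9

First find gcd(3, 10):
10 = 3*3 + 1
3 = 3*1 + 0
gcd = 1, so a unique solution mod 10 exists.
Back-substitute for the Bézout coefficients:
1 = 10 − 3·3
So 3·(-3) ≡ 1 (mod 10), giving 3⁻¹ ≡ 7.
x ≡ 3⁻¹·7 ≡ 7·7 ≡ 9 (mod 10).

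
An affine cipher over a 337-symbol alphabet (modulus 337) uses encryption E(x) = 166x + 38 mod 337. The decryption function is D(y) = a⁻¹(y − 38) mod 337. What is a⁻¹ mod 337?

Apply the Euclidean algorithm to 337 and 166:
337 = 2×166 + 5
166 = 33×5 + 1
5 = 5×1 + 0
The gcd is 1. Working backward:
1 = 166 − 33·5
1 = −33·337 + 67·166
So 166·67 ≡ 1 (mod 337).

67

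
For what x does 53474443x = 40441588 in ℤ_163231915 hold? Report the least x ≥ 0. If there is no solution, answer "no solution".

First find gcd(53474443, 163231915):
163231915 = 3·53474443 + 2808586
53474443 = 19·2808586 + 111309
2808586 = 25·111309 + 25861
111309 = 4·25861 + 7865
25861 = 3·7865 + 2266
7865 = 3·2266 + 1067
2266 = 2·1067 + 132
1067 = 8·132 + 11
132 = 12·11 + 0
gcd = 11 and 11 | 40441588, so solutions exist. Divide through by 11: 4861313x ≡ 3676508 (mod 14839265).
Now find 4861313⁻¹ mod 14839265:
14839265 = 3*4861313 + 255326
4861313 = 19*255326 + 10119
255326 = 25*10119 + 2351
10119 = 4*2351 + 715
2351 = 3*715 + 206
715 = 3*206 + 97
206 = 2*97 + 12
97 = 8*12 + 1
12 = 12*1 + 0
Back-substitute:
1 = 97 − 8·12
1 = −8·206 + 17·97
1 = 17·715 − 59·206
1 = −59·2351 + 194·715
1 = 194·10119 − 835·2351
1 = −835·255326 + 21069·10119
1 = 21069·4861313 − 401146·255326
1 = −401146·14839265 + 1224507·4861313
So 4861313⁻¹ ≡ 1224507 (mod 14839265).
Then x ≡ 1224507·3676508 ≡ 3244386 (mod 14839265); the smallest non-negative solution is x = 3244386.

3244386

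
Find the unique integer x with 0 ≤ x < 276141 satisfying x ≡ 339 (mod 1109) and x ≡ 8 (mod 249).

224357

Write x = 339 + 1109·k. Then 1109·k ≡ 8 − 339 ≡ 167 (mod 249).
Need 1109⁻¹ mod 249. Extended Euclid on (249, 113):
249 = 2*113 + 23
113 = 4*23 + 21
23 = 1*21 + 2
21 = 10*2 + 1
2 = 2*1 + 0
Back-substitute:
1 = 21 − 10·2
1 = −10·23 + 11·21
1 = 11·113 − 54·23
1 = −54·249 + 119·113
1109⁻¹ ≡ 119 (mod 249), so k ≡ 119·167 ≡ 202 (mod 249).
x = 339 + 1109·202 = 224357.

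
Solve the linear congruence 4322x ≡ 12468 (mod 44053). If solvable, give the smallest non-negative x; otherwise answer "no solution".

First find gcd(4322, 44053):
44053 = 10·4322 + 833
4322 = 5·833 + 157
833 = 5·157 + 48
157 = 3·48 + 13
48 = 3·13 + 9
13 = 1·9 + 4
9 = 2·4 + 1
4 = 4·1 + 0
gcd = 1, so a unique solution mod 44053 exists.
Back-substitute for the Bézout coefficients:
1 = 9 − 2·4
1 = −2·13 + 3·9
1 = 3·48 − 11·13
1 = −11·157 + 36·48
1 = 36·833 − 191·157
1 = −191·4322 + 991·833
1 = 991·44053 − 10101·4322
So 4322·(-10101) ≡ 1 (mod 44053), giving 4322⁻¹ ≡ 33952.
x ≡ 4322⁻¹·12468 ≡ 33952·12468 ≡ 8259 (mod 44053).

8259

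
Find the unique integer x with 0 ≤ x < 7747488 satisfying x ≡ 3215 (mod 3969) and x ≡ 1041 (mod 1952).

5472497

Write x = 3215 + 3969·k. Then 3969·k ≡ 1041 − 3215 ≡ 1730 (mod 1952).
Need 3969⁻¹ mod 1952. Extended Euclid on (1952, 65):
1952 = 30×65 + 2
65 = 32×2 + 1
2 = 2×1 + 0
Back-substitute:
1 = 65 − 32·2
1 = −32·1952 + 961·65
3969⁻¹ ≡ 961 (mod 1952), so k ≡ 961·1730 ≡ 1378 (mod 1952).
x = 3215 + 3969·1378 = 5472497.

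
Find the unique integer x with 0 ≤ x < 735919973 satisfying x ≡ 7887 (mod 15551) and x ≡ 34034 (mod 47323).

Write x = 7887 + 15551·k. Then 15551·k ≡ 34034 − 7887 ≡ 26147 (mod 47323).
Need 15551⁻¹ mod 47323. Extended Euclid on (47323, 15551):
47323 = 3×15551 + 670
15551 = 23×670 + 141
670 = 4×141 + 106
141 = 1×106 + 35
106 = 3×35 + 1
35 = 35×1 + 0
Back-substitute:
1 = 106 − 3·35
1 = −3·141 + 4·106
1 = 4·670 − 19·141
1 = −19·15551 + 441·670
1 = 441·47323 − 1342·15551
15551⁻¹ ≡ 45981 (mod 47323), so k ≡ 45981·26147 ≡ 24392 (mod 47323).
x = 7887 + 15551·24392 = 379327879.

379327879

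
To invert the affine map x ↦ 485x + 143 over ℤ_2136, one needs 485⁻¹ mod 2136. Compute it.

Apply the Euclidean algorithm to 2136 and 485:
2136 = 4*485 + 196
485 = 2*196 + 93
196 = 2*93 + 10
93 = 9*10 + 3
10 = 3*3 + 1
3 = 3*1 + 0
gcd = 1, so the inverse exists. Back-substitute:
1 = 10 − 3·3
1 = −3·93 + 28·10
1 = 28·196 − 59·93
1 = −59·485 + 146·196
1 = 146·2136 − 643·485
Thus 485·(-643) ≡ 1 (mod 2136); reducing, -643 mod 2136 = 1493.

1493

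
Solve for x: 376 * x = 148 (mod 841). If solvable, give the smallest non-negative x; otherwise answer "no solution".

First find gcd(376, 841):
841 = 2·376 + 89
376 = 4·89 + 20
89 = 4·20 + 9
20 = 2·9 + 2
9 = 4·2 + 1
2 = 2·1 + 0
gcd = 1, so a unique solution mod 841 exists.
Back-substitute for the Bézout coefficients:
1 = 9 − 4·2
1 = −4·20 + 9·9
1 = 9·89 − 40·20
1 = −40·376 + 169·89
1 = 169·841 − 378·376
So 376·(-378) ≡ 1 (mod 841), giving 376⁻¹ ≡ 463.
x ≡ 376⁻¹·148 ≡ 463·148 ≡ 403 (mod 841).

403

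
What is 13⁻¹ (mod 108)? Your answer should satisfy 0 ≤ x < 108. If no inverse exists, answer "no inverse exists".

gcd(108, 13) by repeated division:
108 = 8*13 + 4
13 = 3*4 + 1
4 = 4*1 + 0
Since gcd(13, 108) = 1, back-substitute to write 1 as a combination:
1 = 13 − 3·4
1 = −3·108 + 25·13
So 13·25 ≡ 1 (mod 108).

25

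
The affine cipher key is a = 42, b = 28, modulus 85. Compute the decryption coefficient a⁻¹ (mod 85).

83

Apply the Euclidean algorithm to 85 and 42:
85 = 2×42 + 1
42 = 42×1 + 0
gcd = 1, so the inverse exists. Back-substitute:
1 = 85 − 2·42
So 42·(-2) ≡ 1 (mod 85), and -2 ≡ 83 (mod 85).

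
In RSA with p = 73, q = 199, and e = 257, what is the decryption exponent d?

13313

φ(n) = (p−1)(q−1) = 72·198 = 14256.
Need d with 257·d ≡ 1 (mod 14256). Apply the extended Euclidean algorithm:
14256 = 55×257 + 121
257 = 2×121 + 15
121 = 8×15 + 1
15 = 15×1 + 0
Back-substitute:
1 = 121 − 8·15
1 = −8·257 + 17·121
1 = 17·14256 − 943·257
So 257·(-943) ≡ 1 (mod 14256), hence d ≡ -943 ≡ 13313 (mod 14256).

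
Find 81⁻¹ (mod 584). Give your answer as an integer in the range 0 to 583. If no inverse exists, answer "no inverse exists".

Apply the Euclidean algorithm to 584 and 81:
584 = 7·81 + 17
81 = 4·17 + 13
17 = 1·13 + 4
13 = 3·4 + 1
4 = 4·1 + 0
Since gcd(81, 584) = 1, back-substitute to write 1 as a combination:
1 = 13 − 3·4
1 = −3·17 + 4·13
1 = 4·81 − 19·17
1 = −19·584 + 137·81
So 81·137 ≡ 1 (mod 584).

137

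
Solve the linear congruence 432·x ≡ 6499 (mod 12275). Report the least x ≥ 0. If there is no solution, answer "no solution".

11807

First find gcd(432, 12275):
12275 = 28×432 + 179
432 = 2×179 + 74
179 = 2×74 + 31
74 = 2×31 + 12
31 = 2×12 + 7
12 = 1×7 + 5
7 = 1×5 + 2
5 = 2×2 + 1
2 = 2×1 + 0
gcd = 1, so a unique solution mod 12275 exists.
Back-substitute for the Bézout coefficients:
1 = 5 − 2·2
1 = −2·7 + 3·5
1 = 3·12 − 5·7
1 = −5·31 + 13·12
1 = 13·74 − 31·31
1 = −31·179 + 75·74
1 = 75·432 − 181·179
1 = −181·12275 + 5143·432
So 432·(5143) ≡ 1 (mod 12275), giving 432⁻¹ ≡ 5143.
x ≡ 432⁻¹·6499 ≡ 5143·6499 ≡ 11807 (mod 12275).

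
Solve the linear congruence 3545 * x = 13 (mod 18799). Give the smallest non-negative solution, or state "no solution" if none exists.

7334

First find gcd(3545, 18799):
18799 = 5·3545 + 1074
3545 = 3·1074 + 323
1074 = 3·323 + 105
323 = 3·105 + 8
105 = 13·8 + 1
8 = 8·1 + 0
gcd = 1, so a unique solution mod 18799 exists.
Back-substitute for the Bézout coefficients:
1 = 105 − 13·8
1 = −13·323 + 40·105
1 = 40·1074 − 133·323
1 = −133·3545 + 439·1074
1 = 439·18799 − 2328·3545
So 3545·(-2328) ≡ 1 (mod 18799), giving 3545⁻¹ ≡ 16471.
x ≡ 3545⁻¹·13 ≡ 16471·13 ≡ 7334 (mod 18799).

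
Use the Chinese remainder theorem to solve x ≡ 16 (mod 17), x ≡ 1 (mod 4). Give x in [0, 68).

Write x = 16 + 17·k. Then 17·k ≡ 1 − 16 ≡ 1 (mod 4).
Need 17⁻¹ mod 4. Extended Euclid on (4, 1):
4 = 4*1 + 0
17⁻¹ ≡ 1 (mod 4), so k ≡ 1·1 ≡ 1 (mod 4).
x = 16 + 17·1 = 33.

33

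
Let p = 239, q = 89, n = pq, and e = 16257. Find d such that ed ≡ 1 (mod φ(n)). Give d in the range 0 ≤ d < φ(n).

φ(n) = (p−1)(q−1) = 238·88 = 20944.
Need d with 16257·d ≡ 1 (mod 20944). Apply the extended Euclidean algorithm:
20944 = 1*16257 + 4687
16257 = 3*4687 + 2196
4687 = 2*2196 + 295
2196 = 7*295 + 131
295 = 2*131 + 33
131 = 3*33 + 32
33 = 1*32 + 1
32 = 32*1 + 0
Back-substitute:
1 = 33 − 32
1 = −131 + 4·33
1 = 4·295 − 9·131
1 = −9·2196 + 67·295
1 = 67·4687 − 143·2196
1 = −143·16257 + 496·4687
1 = 496·20944 − 639·16257
So 16257·(-639) ≡ 1 (mod 20944), hence d ≡ -639 ≡ 20305 (mod 20944).

20305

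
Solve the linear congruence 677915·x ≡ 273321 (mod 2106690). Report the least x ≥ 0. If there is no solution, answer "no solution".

gcd(677915, 2106690):
2106690 = 3×677915 + 72945
677915 = 9×72945 + 21410
72945 = 3×21410 + 8715
21410 = 2×8715 + 3980
8715 = 2×3980 + 755
3980 = 5×755 + 205
755 = 3×205 + 140
205 = 1×140 + 65
140 = 2×65 + 10
65 = 6×10 + 5
10 = 2×5 + 0
gcd = 5, but 5 ∤ 273321, so the congruence has no solution.

no solution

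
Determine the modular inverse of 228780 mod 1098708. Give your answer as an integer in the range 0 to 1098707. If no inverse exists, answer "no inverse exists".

no inverse exists

Euclidean algorithm on 1098708, 228780:
1098708 = 4*228780 + 183588
228780 = 1*183588 + 45192
183588 = 4*45192 + 2820
45192 = 16*2820 + 72
2820 = 39*72 + 12
72 = 6*12 + 0
The gcd is 12, not 1, hence no inverse exists.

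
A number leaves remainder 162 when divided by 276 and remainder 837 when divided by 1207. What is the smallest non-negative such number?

Write x = 162 + 276·k. Then 276·k ≡ 837 − 162 ≡ 675 (mod 1207).
Need 276⁻¹ mod 1207. Extended Euclid on (1207, 276):
1207 = 4·276 + 103
276 = 2·103 + 70
103 = 1·70 + 33
70 = 2·33 + 4
33 = 8·4 + 1
4 = 4·1 + 0
Back-substitute:
1 = 33 − 8·4
1 = −8·70 + 17·33
1 = 17·103 − 25·70
1 = −25·276 + 67·103
1 = 67·1207 − 293·276
276⁻¹ ≡ 914 (mod 1207), so k ≡ 914·675 ≡ 173 (mod 1207).
x = 162 + 276·173 = 47910.

47910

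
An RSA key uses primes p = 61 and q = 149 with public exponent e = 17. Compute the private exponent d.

φ(n) = (p−1)(q−1) = 60·148 = 8880.
Need d with 17·d ≡ 1 (mod 8880). Apply the extended Euclidean algorithm:
8880 = 522·17 + 6
17 = 2·6 + 5
6 = 1·5 + 1
5 = 5·1 + 0
Back-substitute:
1 = 6 − 5
1 = −17 + 3·6
1 = 3·8880 − 1567·17
So 17·(-1567) ≡ 1 (mod 8880), hence d ≡ -1567 ≡ 7313 (mod 8880).

7313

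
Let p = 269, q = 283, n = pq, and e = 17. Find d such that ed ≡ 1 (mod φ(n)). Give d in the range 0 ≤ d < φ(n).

φ(n) = (p−1)(q−1) = 268·282 = 75576.
Need d with 17·d ≡ 1 (mod 75576). Apply the extended Euclidean algorithm:
75576 = 4445*17 + 11
17 = 1*11 + 6
11 = 1*6 + 5
6 = 1*5 + 1
5 = 5*1 + 0
Back-substitute:
1 = 6 − 5
1 = −11 + 2·6
1 = 2·17 − 3·11
1 = −3·75576 + 13337·17
So 17·13337 ≡ 1 (mod 75576), hence d = 13337.

13337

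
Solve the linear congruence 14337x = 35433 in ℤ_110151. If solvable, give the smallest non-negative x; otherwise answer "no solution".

11235

First find gcd(14337, 110151):
110151 = 7·14337 + 9792
14337 = 1·9792 + 4545
9792 = 2·4545 + 702
4545 = 6·702 + 333
702 = 2·333 + 36
333 = 9·36 + 9
36 = 4·9 + 0
gcd = 9 and 9 | 35433, so solutions exist. Divide through by 9: 1593x ≡ 3937 (mod 12239).
Now find 1593⁻¹ mod 12239:
12239 = 7·1593 + 1088
1593 = 1·1088 + 505
1088 = 2·505 + 78
505 = 6·78 + 37
78 = 2·37 + 4
37 = 9·4 + 1
4 = 4·1 + 0
Back-substitute:
1 = 37 − 9·4
1 = −9·78 + 19·37
1 = 19·505 − 123·78
1 = −123·1088 + 265·505
1 = 265·1593 − 388·1088
1 = −388·12239 + 2981·1593
So 1593⁻¹ ≡ 2981 (mod 12239).
Then x ≡ 2981·3937 ≡ 11235 (mod 12239); the smallest non-negative solution is x = 11235.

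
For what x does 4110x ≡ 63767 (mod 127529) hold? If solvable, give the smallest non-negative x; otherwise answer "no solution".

First find gcd(4110, 127529):
127529 = 31*4110 + 119
4110 = 34*119 + 64
119 = 1*64 + 55
64 = 1*55 + 9
55 = 6*9 + 1
9 = 9*1 + 0
gcd = 1, so a unique solution mod 127529 exists.
Back-substitute for the Bézout coefficients:
1 = 55 − 6·9
1 = −6·64 + 7·55
1 = 7·119 − 13·64
1 = −13·4110 + 449·119
1 = 449·127529 − 13932·4110
So 4110·(-13932) ≡ 1 (mod 127529), giving 4110⁻¹ ≡ 113597.
x ≡ 4110⁻¹·63767 ≡ 113597·63767 ≡ 92699 (mod 127529).

92699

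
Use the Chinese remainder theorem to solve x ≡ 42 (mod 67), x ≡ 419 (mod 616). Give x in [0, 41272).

Write x = 42 + 67·k. Then 67·k ≡ 419 − 42 ≡ 377 (mod 616).
Need 67⁻¹ mod 616. Extended Euclid on (616, 67):
616 = 9*67 + 13
67 = 5*13 + 2
13 = 6*2 + 1
2 = 2*1 + 0
Back-substitute:
1 = 13 − 6·2
1 = −6·67 + 31·13
1 = 31·616 − 285·67
67⁻¹ ≡ 331 (mod 616), so k ≡ 331·377 ≡ 355 (mod 616).
x = 42 + 67·355 = 23827.

23827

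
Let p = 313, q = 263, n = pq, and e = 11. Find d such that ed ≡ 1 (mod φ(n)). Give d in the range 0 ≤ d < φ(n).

52019

φ(n) = (p−1)(q−1) = 312·262 = 81744.
Need d with 11·d ≡ 1 (mod 81744). Apply the extended Euclidean algorithm:
81744 = 7431*11 + 3
11 = 3*3 + 2
3 = 1*2 + 1
2 = 2*1 + 0
Back-substitute:
1 = 3 − 2
1 = −11 + 4·3
1 = 4·81744 − 29725·11
So 11·(-29725) ≡ 1 (mod 81744), hence d ≡ -29725 ≡ 52019 (mod 81744).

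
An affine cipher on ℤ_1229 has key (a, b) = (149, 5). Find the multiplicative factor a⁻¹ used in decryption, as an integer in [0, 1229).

Apply the Euclidean algorithm to 1229 and 149:
1229 = 8·149 + 37
149 = 4·37 + 1
37 = 37·1 + 0
Since gcd(149, 1229) = 1, back-substitute to write 1 as a combination:
1 = 149 − 4·37
1 = −4·1229 + 33·149
So 149·33 ≡ 1 (mod 1229).

33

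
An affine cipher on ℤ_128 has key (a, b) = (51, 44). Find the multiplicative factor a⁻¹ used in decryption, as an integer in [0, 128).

gcd(128, 51) by repeated division:
128 = 2×51 + 26
51 = 1×26 + 25
26 = 1×25 + 1
25 = 25×1 + 0
Since gcd(51, 128) = 1, back-substitute to write 1 as a combination:
1 = 26 − 25
1 = −51 + 2·26
1 = 2·128 − 5·51
Thus 51·(-5) ≡ 1 (mod 128); reducing, -5 mod 128 = 123.

123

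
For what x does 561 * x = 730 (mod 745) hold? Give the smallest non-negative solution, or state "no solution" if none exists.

First find gcd(561, 745):
745 = 1*561 + 184
561 = 3*184 + 9
184 = 20*9 + 4
9 = 2*4 + 1
4 = 4*1 + 0
gcd = 1, so a unique solution mod 745 exists.
Back-substitute for the Bézout coefficients:
1 = 9 − 2·4
1 = −2·184 + 41·9
1 = 41·561 − 125·184
1 = −125·745 + 166·561
So 561·(166) ≡ 1 (mod 745), giving 561⁻¹ ≡ 166.
x ≡ 561⁻¹·730 ≡ 166·730 ≡ 490 (mod 745).

490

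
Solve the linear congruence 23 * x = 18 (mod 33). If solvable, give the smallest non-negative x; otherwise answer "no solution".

18

First find gcd(23, 33):
33 = 1*23 + 10
23 = 2*10 + 3
10 = 3*3 + 1
3 = 3*1 + 0
gcd = 1, so a unique solution mod 33 exists.
Back-substitute for the Bézout coefficients:
1 = 10 − 3·3
1 = −3·23 + 7·10
1 = 7·33 − 10·23
So 23·(-10) ≡ 1 (mod 33), giving 23⁻¹ ≡ 23.
x ≡ 23⁻¹·18 ≡ 23·18 ≡ 18 (mod 33).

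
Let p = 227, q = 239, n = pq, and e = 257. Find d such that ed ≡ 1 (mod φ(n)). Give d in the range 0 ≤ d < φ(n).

φ(n) = (p−1)(q−1) = 226·238 = 53788.
Need d with 257·d ≡ 1 (mod 53788). Apply the extended Euclidean algorithm:
53788 = 209×257 + 75
257 = 3×75 + 32
75 = 2×32 + 11
32 = 2×11 + 10
11 = 1×10 + 1
10 = 10×1 + 0
Back-substitute:
1 = 11 − 10
1 = −32 + 3·11
1 = 3·75 − 7·32
1 = −7·257 + 24·75
1 = 24·53788 − 5023·257
So 257·(-5023) ≡ 1 (mod 53788), hence d ≡ -5023 ≡ 48765 (mod 53788).

48765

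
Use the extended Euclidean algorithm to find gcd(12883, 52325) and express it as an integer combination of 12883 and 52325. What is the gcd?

13

Repeated division:
52325 = 4*12883 + 793
12883 = 16*793 + 195
793 = 4*195 + 13
195 = 15*13 + 0
gcd(12883, 52325) = 13.
Back-substituting:
13 = 793 − 4·195
13 = −4·12883 + 65·793
13 = 65·52325 − 264·12883
So 13 = (65)·52325 + (-264)·12883.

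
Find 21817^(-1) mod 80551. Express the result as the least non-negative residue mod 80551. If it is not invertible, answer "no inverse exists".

Apply the Euclidean algorithm to 80551 and 21817:
80551 = 3·21817 + 15100
21817 = 1·15100 + 6717
15100 = 2·6717 + 1666
6717 = 4·1666 + 53
1666 = 31·53 + 23
53 = 2·23 + 7
23 = 3·7 + 2
7 = 3·2 + 1
2 = 2·1 + 0
gcd = 1, so the inverse exists. Back-substitute:
1 = 7 − 3·2
1 = −3·23 + 10·7
1 = 10·53 − 23·23
1 = −23·1666 + 723·53
1 = 723·6717 − 2915·1666
1 = −2915·15100 + 6553·6717
1 = 6553·21817 − 9468·15100
1 = −9468·80551 + 34957·21817
So 21817·34957 ≡ 1 (mod 80551).

34957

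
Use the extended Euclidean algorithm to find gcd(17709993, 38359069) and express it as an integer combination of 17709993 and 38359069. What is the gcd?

7

Repeated division:
38359069 = 2×17709993 + 2939083
17709993 = 6×2939083 + 75495
2939083 = 38×75495 + 70273
75495 = 1×70273 + 5222
70273 = 13×5222 + 2387
5222 = 2×2387 + 448
2387 = 5×448 + 147
448 = 3×147 + 7
147 = 21×7 + 0
gcd(17709993, 38359069) = 7.
Working backward:
7 = 448 − 3·147
7 = −3·2387 + 16·448
7 = 16·5222 − 35·2387
7 = −35·70273 + 471·5222
7 = 471·75495 − 506·70273
7 = −506·2939083 + 19699·75495
7 = 19699·17709993 − 118700·2939083
7 = −118700·38359069 + 257099·17709993
So 7 = (-118700)·38359069 + (257099)·17709993.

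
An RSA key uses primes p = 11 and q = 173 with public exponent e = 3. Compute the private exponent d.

φ(n) = (p−1)(q−1) = 10·172 = 1720.
Need d with 3·d ≡ 1 (mod 1720). Apply the extended Euclidean algorithm:
1720 = 573×3 + 1
3 = 3×1 + 0
Back-substitute:
1 = 1720 − 573·3
So 3·(-573) ≡ 1 (mod 1720), hence d ≡ -573 ≡ 1147 (mod 1720).

1147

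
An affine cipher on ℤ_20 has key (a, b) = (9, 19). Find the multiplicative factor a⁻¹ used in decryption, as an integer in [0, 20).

9

Extended Euclidean algorithm:
20 = 2·9 + 2
9 = 4·2 + 1
2 = 2·1 + 0
gcd = 1, so the inverse exists. Back-substitute:
1 = 9 − 4·2
1 = −4·20 + 9·9
So 9·9 ≡ 1 (mod 20).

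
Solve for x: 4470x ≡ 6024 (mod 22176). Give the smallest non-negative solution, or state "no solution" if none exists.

First find gcd(4470, 22176):
22176 = 4·4470 + 4296
4470 = 1·4296 + 174
4296 = 24·174 + 120
174 = 1·120 + 54
120 = 2·54 + 12
54 = 4·12 + 6
12 = 2·6 + 0
gcd = 6 and 6 | 6024, so solutions exist. Divide through by 6: 745x ≡ 1004 (mod 3696).
Now find 745⁻¹ mod 3696:
3696 = 4×745 + 716
745 = 1×716 + 29
716 = 24×29 + 20
29 = 1×20 + 9
20 = 2×9 + 2
9 = 4×2 + 1
2 = 2×1 + 0
Back-substitute:
1 = 9 − 4·2
1 = −4·20 + 9·9
1 = 9·29 − 13·20
1 = −13·716 + 321·29
1 = 321·745 − 334·716
1 = −334·3696 + 1657·745
So 745⁻¹ ≡ 1657 (mod 3696).
Then x ≡ 1657·1004 ≡ 428 (mod 3696); the smallest non-negative solution is x = 428.

428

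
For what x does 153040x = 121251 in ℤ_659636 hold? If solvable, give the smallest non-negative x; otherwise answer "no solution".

gcd(153040, 659636):
659636 = 4·153040 + 47476
153040 = 3·47476 + 10612
47476 = 4·10612 + 5028
10612 = 2·5028 + 556
5028 = 9·556 + 24
556 = 23·24 + 4
24 = 6·4 + 0
gcd = 4, but 4 ∤ 121251, so the congruence has no solution.

no solution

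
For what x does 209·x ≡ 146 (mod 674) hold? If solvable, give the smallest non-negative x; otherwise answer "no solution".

First find gcd(209, 674):
674 = 3·209 + 47
209 = 4·47 + 21
47 = 2·21 + 5
21 = 4·5 + 1
5 = 5·1 + 0
gcd = 1, so a unique solution mod 674 exists.
Back-substitute for the Bézout coefficients:
1 = 21 − 4·5
1 = −4·47 + 9·21
1 = 9·209 − 40·47
1 = −40·674 + 129·209
So 209·(129) ≡ 1 (mod 674), giving 209⁻¹ ≡ 129.
x ≡ 209⁻¹·146 ≡ 129·146 ≡ 636 (mod 674).

636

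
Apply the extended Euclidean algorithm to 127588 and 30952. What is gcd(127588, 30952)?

Euclidean algorithm:
127588 = 4×30952 + 3780
30952 = 8×3780 + 712
3780 = 5×712 + 220
712 = 3×220 + 52
220 = 4×52 + 12
52 = 4×12 + 4
12 = 3×4 + 0
gcd(127588, 30952) = 4.
Working backward:
4 = 52 − 4·12
4 = −4·220 + 17·52
4 = 17·712 − 55·220
4 = −55·3780 + 292·712
4 = 292·30952 − 2391·3780
4 = −2391·127588 + 9856·30952
So 4 = (-2391)·127588 + (9856)·30952.

4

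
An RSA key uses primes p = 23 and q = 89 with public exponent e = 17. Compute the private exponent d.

1025

φ(n) = (p−1)(q−1) = 22·88 = 1936.
Need d with 17·d ≡ 1 (mod 1936). Apply the extended Euclidean algorithm:
1936 = 113*17 + 15
17 = 1*15 + 2
15 = 7*2 + 1
2 = 2*1 + 0
Back-substitute:
1 = 15 − 7·2
1 = −7·17 + 8·15
1 = 8·1936 − 911·17
So 17·(-911) ≡ 1 (mod 1936), hence d ≡ -911 ≡ 1025 (mod 1936).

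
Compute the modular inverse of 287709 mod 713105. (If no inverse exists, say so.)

479084

Run Euclid on (713105, 287709):
713105 = 2*287709 + 137687
287709 = 2*137687 + 12335
137687 = 11*12335 + 2002
12335 = 6*2002 + 323
2002 = 6*323 + 64
323 = 5*64 + 3
64 = 21*3 + 1
3 = 3*1 + 0
Since gcd(287709, 713105) = 1, back-substitute to write 1 as a combination:
1 = 64 − 21·3
1 = −21·323 + 106·64
1 = 106·2002 − 657·323
1 = −657·12335 + 4048·2002
1 = 4048·137687 − 45185·12335
1 = −45185·287709 + 94418·137687
1 = 94418·713105 − 234021·287709
Thus 287709·(-234021) ≡ 1 (mod 713105); reducing, -234021 mod 713105 = 479084.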